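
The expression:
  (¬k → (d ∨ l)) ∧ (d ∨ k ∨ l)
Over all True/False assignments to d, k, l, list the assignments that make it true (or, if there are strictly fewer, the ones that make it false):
is false only for:
  d=False, k=False, l=False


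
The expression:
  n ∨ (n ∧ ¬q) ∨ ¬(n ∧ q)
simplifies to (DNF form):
True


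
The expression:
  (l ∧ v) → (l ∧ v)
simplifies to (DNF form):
True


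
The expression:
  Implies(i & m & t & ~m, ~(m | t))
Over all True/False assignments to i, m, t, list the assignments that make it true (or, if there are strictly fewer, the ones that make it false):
is always true.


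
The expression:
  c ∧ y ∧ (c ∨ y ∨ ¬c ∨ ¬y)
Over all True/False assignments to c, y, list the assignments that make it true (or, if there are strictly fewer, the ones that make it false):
is true only for:
  c=True, y=True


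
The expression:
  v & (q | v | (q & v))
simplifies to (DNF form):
v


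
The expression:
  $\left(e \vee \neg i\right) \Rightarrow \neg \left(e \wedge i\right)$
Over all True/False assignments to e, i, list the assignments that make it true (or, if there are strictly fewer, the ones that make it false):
is false only for:
  e=True, i=True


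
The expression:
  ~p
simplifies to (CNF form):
~p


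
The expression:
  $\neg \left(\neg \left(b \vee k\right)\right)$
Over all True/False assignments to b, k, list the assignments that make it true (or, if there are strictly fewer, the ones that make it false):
is false only for:
  b=False, k=False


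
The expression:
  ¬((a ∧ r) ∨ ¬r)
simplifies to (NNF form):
r ∧ ¬a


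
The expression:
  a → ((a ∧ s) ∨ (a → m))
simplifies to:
m ∨ s ∨ ¬a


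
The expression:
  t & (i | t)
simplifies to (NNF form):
t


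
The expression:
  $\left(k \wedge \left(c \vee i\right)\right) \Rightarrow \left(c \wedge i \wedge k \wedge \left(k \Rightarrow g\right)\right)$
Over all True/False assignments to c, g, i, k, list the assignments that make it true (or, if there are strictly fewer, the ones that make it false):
is false only for:
  c=False, g=False, i=True, k=True;
  c=False, g=True, i=True, k=True;
  c=True, g=False, i=False, k=True;
  c=True, g=False, i=True, k=True;
  c=True, g=True, i=False, k=True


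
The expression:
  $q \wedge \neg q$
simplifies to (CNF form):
$\text{False}$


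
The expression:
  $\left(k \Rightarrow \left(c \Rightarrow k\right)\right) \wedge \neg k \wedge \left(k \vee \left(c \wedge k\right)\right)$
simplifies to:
$\text{False}$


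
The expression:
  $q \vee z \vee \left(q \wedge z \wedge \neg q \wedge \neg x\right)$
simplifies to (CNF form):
$q \vee z$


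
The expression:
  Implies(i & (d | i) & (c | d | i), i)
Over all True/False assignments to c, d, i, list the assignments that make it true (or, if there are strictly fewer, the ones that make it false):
is always true.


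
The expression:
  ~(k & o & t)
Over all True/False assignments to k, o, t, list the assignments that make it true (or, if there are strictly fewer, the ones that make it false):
is false only for:
  k=True, o=True, t=True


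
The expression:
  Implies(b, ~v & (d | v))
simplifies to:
~b | (d & ~v)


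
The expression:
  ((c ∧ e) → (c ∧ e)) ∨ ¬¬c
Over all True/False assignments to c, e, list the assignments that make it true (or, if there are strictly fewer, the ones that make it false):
is always true.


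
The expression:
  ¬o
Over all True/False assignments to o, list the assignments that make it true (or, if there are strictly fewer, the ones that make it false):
is true only for:
  o=False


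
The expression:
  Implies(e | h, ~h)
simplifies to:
~h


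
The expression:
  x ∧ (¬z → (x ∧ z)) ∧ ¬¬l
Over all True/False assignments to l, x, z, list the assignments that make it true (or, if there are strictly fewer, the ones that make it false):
is true only for:
  l=True, x=True, z=True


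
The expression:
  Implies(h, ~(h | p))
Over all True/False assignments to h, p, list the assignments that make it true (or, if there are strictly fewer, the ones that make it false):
is true only for:
  h=False, p=False;
  h=False, p=True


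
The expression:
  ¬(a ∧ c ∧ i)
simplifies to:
¬a ∨ ¬c ∨ ¬i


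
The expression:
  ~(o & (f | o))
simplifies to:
~o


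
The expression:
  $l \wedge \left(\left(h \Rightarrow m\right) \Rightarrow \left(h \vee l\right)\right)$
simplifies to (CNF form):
$l$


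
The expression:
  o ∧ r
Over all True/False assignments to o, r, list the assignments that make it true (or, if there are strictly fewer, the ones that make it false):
is true only for:
  o=True, r=True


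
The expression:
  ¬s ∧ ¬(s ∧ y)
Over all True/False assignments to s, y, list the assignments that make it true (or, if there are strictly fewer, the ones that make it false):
is true only for:
  s=False, y=False;
  s=False, y=True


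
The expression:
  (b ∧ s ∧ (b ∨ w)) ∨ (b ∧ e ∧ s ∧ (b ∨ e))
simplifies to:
b ∧ s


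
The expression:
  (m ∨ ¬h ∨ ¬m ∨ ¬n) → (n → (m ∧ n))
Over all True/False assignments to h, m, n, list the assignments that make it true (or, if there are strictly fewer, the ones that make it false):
is false only for:
  h=False, m=False, n=True;
  h=True, m=False, n=True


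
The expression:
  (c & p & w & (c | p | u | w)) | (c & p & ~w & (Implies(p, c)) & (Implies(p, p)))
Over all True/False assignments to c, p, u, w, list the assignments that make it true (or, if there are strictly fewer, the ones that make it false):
is true only for:
  c=True, p=True, u=False, w=False;
  c=True, p=True, u=False, w=True;
  c=True, p=True, u=True, w=False;
  c=True, p=True, u=True, w=True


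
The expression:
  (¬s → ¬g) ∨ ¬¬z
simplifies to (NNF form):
s ∨ z ∨ ¬g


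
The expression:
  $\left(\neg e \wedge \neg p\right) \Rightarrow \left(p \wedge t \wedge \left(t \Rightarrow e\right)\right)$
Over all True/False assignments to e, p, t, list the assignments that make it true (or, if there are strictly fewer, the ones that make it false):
is false only for:
  e=False, p=False, t=False;
  e=False, p=False, t=True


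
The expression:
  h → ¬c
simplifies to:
¬c ∨ ¬h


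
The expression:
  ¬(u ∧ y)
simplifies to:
¬u ∨ ¬y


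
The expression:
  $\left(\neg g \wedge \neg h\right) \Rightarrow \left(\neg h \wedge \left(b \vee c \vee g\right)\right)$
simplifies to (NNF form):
$b \vee c \vee g \vee h$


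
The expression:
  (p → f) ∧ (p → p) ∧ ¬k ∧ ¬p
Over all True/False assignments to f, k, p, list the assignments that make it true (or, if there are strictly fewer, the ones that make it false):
is true only for:
  f=False, k=False, p=False;
  f=True, k=False, p=False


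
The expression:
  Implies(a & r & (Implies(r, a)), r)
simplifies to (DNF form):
True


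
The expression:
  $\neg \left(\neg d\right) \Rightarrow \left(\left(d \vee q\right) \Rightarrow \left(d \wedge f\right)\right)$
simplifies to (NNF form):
$f \vee \neg d$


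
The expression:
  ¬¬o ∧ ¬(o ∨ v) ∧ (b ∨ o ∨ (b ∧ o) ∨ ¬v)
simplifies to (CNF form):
False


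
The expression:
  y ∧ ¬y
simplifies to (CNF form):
False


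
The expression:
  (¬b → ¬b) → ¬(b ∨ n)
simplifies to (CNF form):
¬b ∧ ¬n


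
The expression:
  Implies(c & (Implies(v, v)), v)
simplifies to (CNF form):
v | ~c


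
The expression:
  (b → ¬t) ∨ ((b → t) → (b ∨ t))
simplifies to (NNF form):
True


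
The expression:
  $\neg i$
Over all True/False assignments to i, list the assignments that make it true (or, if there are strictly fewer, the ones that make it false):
is true only for:
  i=False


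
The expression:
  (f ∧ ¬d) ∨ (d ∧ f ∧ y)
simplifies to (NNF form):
f ∧ (y ∨ ¬d)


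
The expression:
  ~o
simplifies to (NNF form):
~o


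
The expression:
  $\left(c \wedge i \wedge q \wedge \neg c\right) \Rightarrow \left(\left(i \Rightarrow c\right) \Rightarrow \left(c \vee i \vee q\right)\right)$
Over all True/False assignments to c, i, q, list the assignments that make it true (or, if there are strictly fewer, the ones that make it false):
is always true.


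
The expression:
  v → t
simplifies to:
t ∨ ¬v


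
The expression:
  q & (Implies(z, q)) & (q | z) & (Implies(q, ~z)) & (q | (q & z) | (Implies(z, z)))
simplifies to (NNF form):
q & ~z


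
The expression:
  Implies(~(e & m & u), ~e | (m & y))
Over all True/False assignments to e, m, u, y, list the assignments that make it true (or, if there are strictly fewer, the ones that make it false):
is false only for:
  e=True, m=False, u=False, y=False;
  e=True, m=False, u=False, y=True;
  e=True, m=False, u=True, y=False;
  e=True, m=False, u=True, y=True;
  e=True, m=True, u=False, y=False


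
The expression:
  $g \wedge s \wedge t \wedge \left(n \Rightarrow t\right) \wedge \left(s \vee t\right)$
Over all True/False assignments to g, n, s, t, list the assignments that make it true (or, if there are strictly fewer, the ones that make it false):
is true only for:
  g=True, n=False, s=True, t=True;
  g=True, n=True, s=True, t=True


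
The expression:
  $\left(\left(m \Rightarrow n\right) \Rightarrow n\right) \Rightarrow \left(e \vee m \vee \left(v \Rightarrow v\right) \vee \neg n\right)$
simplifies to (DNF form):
$\text{True}$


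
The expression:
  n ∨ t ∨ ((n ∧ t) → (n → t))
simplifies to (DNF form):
True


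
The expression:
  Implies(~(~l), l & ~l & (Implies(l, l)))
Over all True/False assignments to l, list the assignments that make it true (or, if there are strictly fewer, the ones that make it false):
is true only for:
  l=False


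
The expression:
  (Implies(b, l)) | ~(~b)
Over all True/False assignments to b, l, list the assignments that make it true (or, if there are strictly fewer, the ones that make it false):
is always true.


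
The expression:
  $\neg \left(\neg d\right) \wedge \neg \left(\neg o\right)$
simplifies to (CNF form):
$d \wedge o$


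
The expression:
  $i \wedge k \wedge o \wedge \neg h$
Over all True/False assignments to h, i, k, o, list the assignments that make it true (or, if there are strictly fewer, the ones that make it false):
is true only for:
  h=False, i=True, k=True, o=True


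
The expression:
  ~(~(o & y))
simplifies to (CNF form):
o & y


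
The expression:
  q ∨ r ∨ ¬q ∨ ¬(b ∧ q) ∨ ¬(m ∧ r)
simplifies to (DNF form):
True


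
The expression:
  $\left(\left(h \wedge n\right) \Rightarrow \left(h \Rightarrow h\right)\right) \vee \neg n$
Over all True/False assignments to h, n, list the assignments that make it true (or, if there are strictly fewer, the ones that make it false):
is always true.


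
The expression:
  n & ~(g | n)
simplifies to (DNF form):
False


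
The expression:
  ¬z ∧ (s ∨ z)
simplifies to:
s ∧ ¬z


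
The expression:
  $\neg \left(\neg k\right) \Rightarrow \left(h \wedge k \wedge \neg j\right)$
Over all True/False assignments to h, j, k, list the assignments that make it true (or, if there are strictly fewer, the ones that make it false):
is false only for:
  h=False, j=False, k=True;
  h=False, j=True, k=True;
  h=True, j=True, k=True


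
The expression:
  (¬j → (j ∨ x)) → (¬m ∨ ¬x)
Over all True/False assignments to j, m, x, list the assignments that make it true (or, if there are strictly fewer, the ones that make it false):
is false only for:
  j=False, m=True, x=True;
  j=True, m=True, x=True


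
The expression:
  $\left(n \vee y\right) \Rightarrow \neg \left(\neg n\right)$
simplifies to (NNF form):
$n \vee \neg y$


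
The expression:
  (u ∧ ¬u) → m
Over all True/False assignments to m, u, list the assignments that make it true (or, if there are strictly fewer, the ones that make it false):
is always true.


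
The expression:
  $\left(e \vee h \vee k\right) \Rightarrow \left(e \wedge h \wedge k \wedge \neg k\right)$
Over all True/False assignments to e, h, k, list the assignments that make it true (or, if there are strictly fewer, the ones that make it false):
is true only for:
  e=False, h=False, k=False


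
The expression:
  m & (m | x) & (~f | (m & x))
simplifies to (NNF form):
m & (x | ~f)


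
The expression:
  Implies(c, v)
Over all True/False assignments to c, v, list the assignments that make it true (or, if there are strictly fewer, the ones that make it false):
is false only for:
  c=True, v=False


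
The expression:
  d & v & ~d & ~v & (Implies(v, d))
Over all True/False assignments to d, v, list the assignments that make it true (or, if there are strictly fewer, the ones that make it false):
is never true.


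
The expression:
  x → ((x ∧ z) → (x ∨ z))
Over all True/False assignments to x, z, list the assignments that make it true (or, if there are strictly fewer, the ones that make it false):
is always true.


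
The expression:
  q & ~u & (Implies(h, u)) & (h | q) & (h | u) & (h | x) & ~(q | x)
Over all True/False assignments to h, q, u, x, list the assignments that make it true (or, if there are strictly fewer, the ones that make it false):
is never true.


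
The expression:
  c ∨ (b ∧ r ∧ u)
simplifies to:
c ∨ (b ∧ r ∧ u)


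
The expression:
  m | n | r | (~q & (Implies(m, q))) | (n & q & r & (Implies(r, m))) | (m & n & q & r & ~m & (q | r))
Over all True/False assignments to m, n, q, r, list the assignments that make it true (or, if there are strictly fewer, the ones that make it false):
is false only for:
  m=False, n=False, q=True, r=False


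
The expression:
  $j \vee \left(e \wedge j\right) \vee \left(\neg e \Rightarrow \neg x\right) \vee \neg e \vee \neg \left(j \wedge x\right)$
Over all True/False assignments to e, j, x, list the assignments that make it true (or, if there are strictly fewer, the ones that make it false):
is always true.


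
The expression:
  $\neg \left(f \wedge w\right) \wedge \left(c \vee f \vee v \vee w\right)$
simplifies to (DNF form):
$\left(c \wedge \neg f\right) \vee \left(f \wedge \neg w\right) \vee \left(v \wedge \neg f\right) \vee \left(w \wedge \neg f\right)$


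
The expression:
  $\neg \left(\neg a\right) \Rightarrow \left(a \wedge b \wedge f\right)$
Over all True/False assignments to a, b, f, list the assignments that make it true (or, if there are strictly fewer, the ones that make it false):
is false only for:
  a=True, b=False, f=False;
  a=True, b=False, f=True;
  a=True, b=True, f=False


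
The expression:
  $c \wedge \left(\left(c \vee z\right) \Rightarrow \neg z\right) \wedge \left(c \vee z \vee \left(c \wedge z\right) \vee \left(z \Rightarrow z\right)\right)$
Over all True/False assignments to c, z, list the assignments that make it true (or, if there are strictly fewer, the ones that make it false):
is true only for:
  c=True, z=False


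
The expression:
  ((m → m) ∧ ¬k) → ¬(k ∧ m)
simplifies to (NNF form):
True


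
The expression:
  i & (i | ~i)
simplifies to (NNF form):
i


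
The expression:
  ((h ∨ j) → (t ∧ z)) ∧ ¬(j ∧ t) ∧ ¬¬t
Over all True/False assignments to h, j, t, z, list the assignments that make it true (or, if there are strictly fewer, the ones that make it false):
is true only for:
  h=False, j=False, t=True, z=False;
  h=False, j=False, t=True, z=True;
  h=True, j=False, t=True, z=True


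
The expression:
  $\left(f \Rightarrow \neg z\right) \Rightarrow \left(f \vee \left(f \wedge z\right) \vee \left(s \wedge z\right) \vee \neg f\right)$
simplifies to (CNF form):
$\text{True}$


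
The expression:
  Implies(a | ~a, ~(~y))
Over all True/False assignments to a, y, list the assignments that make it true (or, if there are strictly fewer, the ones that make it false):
is true only for:
  a=False, y=True;
  a=True, y=True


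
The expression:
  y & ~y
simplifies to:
False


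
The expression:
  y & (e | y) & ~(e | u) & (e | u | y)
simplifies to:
y & ~e & ~u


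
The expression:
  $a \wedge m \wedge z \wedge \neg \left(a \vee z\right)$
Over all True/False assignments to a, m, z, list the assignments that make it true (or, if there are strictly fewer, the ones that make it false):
is never true.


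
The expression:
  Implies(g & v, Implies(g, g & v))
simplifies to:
True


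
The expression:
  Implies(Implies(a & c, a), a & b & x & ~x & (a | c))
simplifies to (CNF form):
False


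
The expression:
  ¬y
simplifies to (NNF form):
¬y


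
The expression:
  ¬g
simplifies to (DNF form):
¬g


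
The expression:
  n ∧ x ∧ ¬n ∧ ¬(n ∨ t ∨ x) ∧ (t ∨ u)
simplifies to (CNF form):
False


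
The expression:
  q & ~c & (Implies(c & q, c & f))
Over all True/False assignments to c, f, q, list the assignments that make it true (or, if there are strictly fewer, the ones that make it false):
is true only for:
  c=False, f=False, q=True;
  c=False, f=True, q=True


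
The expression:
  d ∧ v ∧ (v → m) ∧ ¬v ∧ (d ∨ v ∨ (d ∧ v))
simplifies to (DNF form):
False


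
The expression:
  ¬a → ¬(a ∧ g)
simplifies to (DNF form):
True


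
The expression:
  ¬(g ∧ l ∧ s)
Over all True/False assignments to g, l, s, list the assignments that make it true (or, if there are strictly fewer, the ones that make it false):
is false only for:
  g=True, l=True, s=True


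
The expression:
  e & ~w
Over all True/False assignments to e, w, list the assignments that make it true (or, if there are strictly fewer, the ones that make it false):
is true only for:
  e=True, w=False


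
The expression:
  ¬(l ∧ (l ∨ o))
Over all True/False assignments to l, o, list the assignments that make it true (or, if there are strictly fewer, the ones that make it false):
is true only for:
  l=False, o=False;
  l=False, o=True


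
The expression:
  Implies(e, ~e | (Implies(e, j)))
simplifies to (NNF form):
j | ~e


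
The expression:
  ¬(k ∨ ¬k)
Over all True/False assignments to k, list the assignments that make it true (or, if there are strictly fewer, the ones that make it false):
is never true.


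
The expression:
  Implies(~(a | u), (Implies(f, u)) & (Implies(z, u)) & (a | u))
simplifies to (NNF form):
a | u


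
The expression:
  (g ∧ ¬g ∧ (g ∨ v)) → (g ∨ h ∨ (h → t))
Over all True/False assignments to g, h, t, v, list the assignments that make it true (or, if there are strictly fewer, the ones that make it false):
is always true.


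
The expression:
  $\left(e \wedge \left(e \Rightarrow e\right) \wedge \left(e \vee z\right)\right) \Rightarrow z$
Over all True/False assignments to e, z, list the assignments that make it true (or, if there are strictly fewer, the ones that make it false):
is false only for:
  e=True, z=False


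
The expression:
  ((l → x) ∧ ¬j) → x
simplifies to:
j ∨ l ∨ x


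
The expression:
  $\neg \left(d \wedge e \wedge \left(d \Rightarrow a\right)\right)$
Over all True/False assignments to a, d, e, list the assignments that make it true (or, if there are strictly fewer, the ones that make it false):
is false only for:
  a=True, d=True, e=True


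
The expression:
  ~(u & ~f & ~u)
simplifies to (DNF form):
True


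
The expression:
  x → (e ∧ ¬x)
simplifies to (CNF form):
¬x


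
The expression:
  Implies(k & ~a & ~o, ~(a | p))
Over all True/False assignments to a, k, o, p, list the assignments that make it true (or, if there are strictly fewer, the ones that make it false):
is false only for:
  a=False, k=True, o=False, p=True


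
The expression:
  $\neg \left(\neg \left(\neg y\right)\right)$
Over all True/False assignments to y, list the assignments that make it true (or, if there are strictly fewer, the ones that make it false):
is true only for:
  y=False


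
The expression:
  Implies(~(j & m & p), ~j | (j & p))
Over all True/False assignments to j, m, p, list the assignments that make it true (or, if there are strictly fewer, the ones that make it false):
is false only for:
  j=True, m=False, p=False;
  j=True, m=True, p=False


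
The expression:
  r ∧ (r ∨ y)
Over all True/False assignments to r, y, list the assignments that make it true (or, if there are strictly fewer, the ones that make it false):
is true only for:
  r=True, y=False;
  r=True, y=True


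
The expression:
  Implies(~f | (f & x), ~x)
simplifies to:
~x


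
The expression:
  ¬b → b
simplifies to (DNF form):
b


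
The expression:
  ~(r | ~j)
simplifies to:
j & ~r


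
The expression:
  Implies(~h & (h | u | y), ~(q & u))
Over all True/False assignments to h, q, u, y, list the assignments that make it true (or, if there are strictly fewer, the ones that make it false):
is false only for:
  h=False, q=True, u=True, y=False;
  h=False, q=True, u=True, y=True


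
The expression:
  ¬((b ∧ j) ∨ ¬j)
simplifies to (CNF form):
j ∧ ¬b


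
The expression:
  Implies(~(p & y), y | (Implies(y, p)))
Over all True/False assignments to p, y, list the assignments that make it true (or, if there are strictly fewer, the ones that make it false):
is always true.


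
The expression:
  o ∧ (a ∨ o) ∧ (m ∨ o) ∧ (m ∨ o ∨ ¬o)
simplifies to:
o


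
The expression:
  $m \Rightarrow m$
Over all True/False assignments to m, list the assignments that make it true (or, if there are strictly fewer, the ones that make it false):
is always true.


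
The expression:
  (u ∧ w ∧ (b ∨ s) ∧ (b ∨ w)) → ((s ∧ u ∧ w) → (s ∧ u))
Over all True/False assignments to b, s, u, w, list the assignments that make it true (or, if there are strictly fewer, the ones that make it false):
is always true.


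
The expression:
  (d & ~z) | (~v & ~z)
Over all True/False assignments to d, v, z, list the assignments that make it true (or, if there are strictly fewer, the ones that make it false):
is true only for:
  d=False, v=False, z=False;
  d=True, v=False, z=False;
  d=True, v=True, z=False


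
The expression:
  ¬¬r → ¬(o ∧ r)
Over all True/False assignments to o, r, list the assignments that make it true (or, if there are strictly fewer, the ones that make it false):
is false only for:
  o=True, r=True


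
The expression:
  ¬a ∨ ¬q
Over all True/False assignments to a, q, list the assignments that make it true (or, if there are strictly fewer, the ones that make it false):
is false only for:
  a=True, q=True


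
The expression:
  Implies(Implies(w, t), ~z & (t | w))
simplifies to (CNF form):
(t | w) & (~t | ~z)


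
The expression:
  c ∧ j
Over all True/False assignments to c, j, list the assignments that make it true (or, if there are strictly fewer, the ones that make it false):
is true only for:
  c=True, j=True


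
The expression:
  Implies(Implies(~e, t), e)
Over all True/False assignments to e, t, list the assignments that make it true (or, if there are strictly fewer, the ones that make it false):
is false only for:
  e=False, t=True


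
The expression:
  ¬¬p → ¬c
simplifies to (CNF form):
¬c ∨ ¬p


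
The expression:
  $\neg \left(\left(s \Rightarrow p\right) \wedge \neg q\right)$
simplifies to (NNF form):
$q \vee \left(s \wedge \neg p\right)$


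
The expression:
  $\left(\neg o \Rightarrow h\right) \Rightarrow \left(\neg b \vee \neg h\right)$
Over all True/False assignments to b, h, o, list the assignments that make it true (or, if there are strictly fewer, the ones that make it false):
is false only for:
  b=True, h=True, o=False;
  b=True, h=True, o=True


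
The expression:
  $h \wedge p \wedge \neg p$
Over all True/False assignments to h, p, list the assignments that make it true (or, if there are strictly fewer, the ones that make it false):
is never true.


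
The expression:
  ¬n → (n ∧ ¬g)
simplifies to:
n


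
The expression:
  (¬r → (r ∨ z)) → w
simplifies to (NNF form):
w ∨ (¬r ∧ ¬z)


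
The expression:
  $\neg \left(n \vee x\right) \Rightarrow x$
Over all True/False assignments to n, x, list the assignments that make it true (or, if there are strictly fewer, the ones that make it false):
is false only for:
  n=False, x=False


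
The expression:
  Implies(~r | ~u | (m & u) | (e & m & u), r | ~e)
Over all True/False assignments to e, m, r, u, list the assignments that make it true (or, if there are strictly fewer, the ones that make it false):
is false only for:
  e=True, m=False, r=False, u=False;
  e=True, m=False, r=False, u=True;
  e=True, m=True, r=False, u=False;
  e=True, m=True, r=False, u=True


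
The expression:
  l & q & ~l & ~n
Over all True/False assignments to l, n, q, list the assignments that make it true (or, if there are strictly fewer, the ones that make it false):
is never true.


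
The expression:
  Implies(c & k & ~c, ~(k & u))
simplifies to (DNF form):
True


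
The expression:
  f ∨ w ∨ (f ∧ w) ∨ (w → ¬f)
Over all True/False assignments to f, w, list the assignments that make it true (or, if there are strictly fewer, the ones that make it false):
is always true.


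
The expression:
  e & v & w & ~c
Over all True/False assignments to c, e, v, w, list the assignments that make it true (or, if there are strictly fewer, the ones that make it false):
is true only for:
  c=False, e=True, v=True, w=True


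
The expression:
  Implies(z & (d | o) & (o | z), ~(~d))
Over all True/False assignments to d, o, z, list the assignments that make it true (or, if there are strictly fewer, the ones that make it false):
is false only for:
  d=False, o=True, z=True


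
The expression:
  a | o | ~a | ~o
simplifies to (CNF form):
True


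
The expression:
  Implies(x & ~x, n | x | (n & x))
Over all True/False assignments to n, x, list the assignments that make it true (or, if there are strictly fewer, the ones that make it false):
is always true.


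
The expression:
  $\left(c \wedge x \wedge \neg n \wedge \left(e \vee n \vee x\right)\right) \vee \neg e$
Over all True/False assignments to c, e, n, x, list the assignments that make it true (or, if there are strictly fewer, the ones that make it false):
is false only for:
  c=False, e=True, n=False, x=False;
  c=False, e=True, n=False, x=True;
  c=False, e=True, n=True, x=False;
  c=False, e=True, n=True, x=True;
  c=True, e=True, n=False, x=False;
  c=True, e=True, n=True, x=False;
  c=True, e=True, n=True, x=True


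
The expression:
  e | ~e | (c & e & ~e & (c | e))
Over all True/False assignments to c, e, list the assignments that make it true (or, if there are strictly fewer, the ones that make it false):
is always true.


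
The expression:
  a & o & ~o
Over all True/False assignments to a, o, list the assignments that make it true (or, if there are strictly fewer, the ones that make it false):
is never true.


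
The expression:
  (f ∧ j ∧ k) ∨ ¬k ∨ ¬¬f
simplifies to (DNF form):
f ∨ ¬k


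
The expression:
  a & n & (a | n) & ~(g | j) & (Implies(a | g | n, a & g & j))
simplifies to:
False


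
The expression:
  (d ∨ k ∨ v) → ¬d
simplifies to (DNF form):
¬d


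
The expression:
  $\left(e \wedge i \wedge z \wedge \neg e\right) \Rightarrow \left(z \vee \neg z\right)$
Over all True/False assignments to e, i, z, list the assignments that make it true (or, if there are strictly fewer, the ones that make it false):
is always true.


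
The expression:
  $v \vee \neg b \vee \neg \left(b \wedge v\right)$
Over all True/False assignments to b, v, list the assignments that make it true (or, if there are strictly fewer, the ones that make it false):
is always true.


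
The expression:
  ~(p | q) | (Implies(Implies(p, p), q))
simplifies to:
q | ~p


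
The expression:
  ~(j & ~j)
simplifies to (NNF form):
True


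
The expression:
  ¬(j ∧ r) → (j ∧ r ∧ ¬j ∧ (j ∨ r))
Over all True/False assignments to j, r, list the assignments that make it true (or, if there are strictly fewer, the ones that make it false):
is true only for:
  j=True, r=True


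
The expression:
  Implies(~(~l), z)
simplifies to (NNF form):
z | ~l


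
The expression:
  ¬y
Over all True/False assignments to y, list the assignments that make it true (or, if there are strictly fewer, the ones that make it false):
is true only for:
  y=False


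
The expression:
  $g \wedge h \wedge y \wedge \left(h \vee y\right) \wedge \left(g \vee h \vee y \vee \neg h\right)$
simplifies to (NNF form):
$g \wedge h \wedge y$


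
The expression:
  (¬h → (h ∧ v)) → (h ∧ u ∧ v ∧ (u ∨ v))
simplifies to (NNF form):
(u ∧ v) ∨ ¬h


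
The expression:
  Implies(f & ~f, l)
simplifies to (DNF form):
True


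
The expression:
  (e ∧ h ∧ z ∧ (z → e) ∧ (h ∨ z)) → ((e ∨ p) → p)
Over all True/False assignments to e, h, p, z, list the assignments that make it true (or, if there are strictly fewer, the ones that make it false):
is false only for:
  e=True, h=True, p=False, z=True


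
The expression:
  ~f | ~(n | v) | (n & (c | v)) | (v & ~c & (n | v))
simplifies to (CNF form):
(c | v | ~f | ~n) & (n | ~c | ~f | ~v)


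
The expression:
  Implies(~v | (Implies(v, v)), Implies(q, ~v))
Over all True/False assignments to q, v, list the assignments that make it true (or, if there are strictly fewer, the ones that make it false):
is false only for:
  q=True, v=True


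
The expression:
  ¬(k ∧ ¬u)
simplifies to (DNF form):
u ∨ ¬k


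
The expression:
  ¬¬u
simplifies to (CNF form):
u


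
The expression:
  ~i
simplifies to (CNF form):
~i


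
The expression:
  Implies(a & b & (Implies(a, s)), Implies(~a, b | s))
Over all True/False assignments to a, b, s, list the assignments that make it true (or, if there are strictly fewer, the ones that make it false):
is always true.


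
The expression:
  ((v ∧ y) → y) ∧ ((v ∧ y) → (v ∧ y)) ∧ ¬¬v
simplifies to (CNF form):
v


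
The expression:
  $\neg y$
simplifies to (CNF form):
$\neg y$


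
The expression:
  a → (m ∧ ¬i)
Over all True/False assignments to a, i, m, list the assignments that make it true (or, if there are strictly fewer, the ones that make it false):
is false only for:
  a=True, i=False, m=False;
  a=True, i=True, m=False;
  a=True, i=True, m=True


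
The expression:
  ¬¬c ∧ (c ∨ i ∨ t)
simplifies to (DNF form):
c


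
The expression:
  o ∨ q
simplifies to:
o ∨ q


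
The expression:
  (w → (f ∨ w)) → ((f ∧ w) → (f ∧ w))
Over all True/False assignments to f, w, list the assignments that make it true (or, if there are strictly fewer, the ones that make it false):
is always true.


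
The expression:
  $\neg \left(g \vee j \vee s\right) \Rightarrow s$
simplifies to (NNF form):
$g \vee j \vee s$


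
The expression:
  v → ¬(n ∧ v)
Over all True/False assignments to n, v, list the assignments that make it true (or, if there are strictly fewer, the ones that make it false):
is false only for:
  n=True, v=True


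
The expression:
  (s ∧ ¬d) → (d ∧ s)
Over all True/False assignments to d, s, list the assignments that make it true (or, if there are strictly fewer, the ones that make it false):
is false only for:
  d=False, s=True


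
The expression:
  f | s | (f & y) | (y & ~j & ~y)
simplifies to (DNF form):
f | s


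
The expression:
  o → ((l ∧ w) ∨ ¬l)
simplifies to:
w ∨ ¬l ∨ ¬o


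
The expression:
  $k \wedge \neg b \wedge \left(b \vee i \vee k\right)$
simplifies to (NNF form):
$k \wedge \neg b$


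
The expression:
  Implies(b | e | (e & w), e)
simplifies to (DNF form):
e | ~b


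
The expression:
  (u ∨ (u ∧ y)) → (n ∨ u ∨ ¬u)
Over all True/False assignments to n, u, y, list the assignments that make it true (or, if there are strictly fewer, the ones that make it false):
is always true.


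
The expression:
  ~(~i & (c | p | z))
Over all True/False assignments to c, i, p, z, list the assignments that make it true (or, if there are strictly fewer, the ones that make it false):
is false only for:
  c=False, i=False, p=False, z=True;
  c=False, i=False, p=True, z=False;
  c=False, i=False, p=True, z=True;
  c=True, i=False, p=False, z=False;
  c=True, i=False, p=False, z=True;
  c=True, i=False, p=True, z=False;
  c=True, i=False, p=True, z=True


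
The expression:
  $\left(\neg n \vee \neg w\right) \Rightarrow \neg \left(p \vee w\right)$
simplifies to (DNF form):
$\left(n \wedge w\right) \vee \left(\neg p \wedge \neg w\right)$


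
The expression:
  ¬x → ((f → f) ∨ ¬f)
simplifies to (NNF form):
True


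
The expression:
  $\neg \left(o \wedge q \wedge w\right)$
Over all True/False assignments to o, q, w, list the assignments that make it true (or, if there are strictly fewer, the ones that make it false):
is false only for:
  o=True, q=True, w=True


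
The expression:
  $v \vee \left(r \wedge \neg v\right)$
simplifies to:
$r \vee v$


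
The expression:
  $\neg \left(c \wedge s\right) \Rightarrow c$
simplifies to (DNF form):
$c$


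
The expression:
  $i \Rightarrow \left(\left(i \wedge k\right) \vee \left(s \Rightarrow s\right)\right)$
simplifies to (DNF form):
$\text{True}$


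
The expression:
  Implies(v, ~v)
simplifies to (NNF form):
~v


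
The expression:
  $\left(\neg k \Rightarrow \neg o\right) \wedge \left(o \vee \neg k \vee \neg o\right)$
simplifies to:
$k \vee \neg o$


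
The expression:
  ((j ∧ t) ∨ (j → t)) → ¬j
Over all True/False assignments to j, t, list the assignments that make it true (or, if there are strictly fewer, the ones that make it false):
is false only for:
  j=True, t=True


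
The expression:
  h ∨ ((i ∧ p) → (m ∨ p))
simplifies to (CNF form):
True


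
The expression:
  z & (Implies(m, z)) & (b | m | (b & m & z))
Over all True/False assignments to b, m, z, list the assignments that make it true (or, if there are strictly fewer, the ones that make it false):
is true only for:
  b=False, m=True, z=True;
  b=True, m=False, z=True;
  b=True, m=True, z=True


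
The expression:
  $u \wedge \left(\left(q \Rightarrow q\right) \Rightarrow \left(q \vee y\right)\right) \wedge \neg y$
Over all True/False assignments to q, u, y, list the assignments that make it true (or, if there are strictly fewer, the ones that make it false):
is true only for:
  q=True, u=True, y=False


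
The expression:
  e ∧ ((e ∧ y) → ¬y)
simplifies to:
e ∧ ¬y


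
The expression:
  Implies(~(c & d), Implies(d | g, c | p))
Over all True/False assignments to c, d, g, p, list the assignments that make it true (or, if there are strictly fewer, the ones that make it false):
is false only for:
  c=False, d=False, g=True, p=False;
  c=False, d=True, g=False, p=False;
  c=False, d=True, g=True, p=False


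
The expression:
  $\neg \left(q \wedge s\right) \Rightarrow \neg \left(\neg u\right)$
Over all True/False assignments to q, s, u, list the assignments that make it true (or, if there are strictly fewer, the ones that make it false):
is false only for:
  q=False, s=False, u=False;
  q=False, s=True, u=False;
  q=True, s=False, u=False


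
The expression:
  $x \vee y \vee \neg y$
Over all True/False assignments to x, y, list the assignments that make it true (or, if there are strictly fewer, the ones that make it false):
is always true.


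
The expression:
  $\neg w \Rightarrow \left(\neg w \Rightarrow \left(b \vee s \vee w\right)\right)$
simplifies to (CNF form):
$b \vee s \vee w$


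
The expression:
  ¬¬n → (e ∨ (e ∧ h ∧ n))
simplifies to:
e ∨ ¬n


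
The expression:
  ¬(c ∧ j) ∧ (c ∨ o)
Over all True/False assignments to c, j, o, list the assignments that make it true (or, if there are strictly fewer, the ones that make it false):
is true only for:
  c=False, j=False, o=True;
  c=False, j=True, o=True;
  c=True, j=False, o=False;
  c=True, j=False, o=True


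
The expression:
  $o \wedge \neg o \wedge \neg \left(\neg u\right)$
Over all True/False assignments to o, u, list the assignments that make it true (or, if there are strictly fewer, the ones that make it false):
is never true.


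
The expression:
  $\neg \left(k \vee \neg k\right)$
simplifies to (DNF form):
$\text{False}$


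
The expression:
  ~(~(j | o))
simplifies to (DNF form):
j | o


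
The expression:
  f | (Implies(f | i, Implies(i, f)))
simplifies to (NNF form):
f | ~i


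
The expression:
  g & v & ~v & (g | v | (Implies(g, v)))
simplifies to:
False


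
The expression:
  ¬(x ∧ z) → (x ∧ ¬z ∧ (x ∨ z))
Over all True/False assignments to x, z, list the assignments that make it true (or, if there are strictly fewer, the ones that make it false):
is true only for:
  x=True, z=False;
  x=True, z=True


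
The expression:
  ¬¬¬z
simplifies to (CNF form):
¬z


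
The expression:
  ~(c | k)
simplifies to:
~c & ~k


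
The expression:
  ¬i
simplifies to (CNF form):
¬i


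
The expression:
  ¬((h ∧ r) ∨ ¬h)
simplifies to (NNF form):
h ∧ ¬r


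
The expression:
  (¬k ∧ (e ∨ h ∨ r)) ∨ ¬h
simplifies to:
¬h ∨ ¬k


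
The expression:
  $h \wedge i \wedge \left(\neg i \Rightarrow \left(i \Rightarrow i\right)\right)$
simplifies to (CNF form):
$h \wedge i$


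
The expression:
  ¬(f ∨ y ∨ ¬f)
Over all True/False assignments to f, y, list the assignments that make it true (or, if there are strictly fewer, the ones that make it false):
is never true.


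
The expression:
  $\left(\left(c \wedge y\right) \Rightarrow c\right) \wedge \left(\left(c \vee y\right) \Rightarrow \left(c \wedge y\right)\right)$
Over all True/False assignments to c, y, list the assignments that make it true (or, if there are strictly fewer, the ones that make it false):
is true only for:
  c=False, y=False;
  c=True, y=True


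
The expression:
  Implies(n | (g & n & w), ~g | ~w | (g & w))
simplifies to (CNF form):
True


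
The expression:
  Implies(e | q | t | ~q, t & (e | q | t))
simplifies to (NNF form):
t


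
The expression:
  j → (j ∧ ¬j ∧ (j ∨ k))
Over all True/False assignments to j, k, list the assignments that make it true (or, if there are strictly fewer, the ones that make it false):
is true only for:
  j=False, k=False;
  j=False, k=True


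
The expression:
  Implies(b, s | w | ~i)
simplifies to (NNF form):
s | w | ~b | ~i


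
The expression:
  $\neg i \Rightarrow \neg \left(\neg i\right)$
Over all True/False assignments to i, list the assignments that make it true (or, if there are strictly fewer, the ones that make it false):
is true only for:
  i=True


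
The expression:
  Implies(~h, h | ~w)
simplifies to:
h | ~w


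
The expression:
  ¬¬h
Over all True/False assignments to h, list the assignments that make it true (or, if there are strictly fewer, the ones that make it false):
is true only for:
  h=True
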